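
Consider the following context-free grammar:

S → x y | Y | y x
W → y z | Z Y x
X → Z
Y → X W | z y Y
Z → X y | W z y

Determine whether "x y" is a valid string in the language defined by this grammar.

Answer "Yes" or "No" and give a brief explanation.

Yes - a valid derivation exists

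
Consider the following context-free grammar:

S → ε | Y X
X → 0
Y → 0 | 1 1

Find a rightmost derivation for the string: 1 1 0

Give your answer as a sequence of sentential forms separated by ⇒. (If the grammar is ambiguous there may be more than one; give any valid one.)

S ⇒ Y X ⇒ Y 0 ⇒ 1 1 0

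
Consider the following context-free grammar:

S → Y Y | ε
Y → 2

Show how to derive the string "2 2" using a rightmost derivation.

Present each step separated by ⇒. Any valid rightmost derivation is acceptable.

S ⇒ Y Y ⇒ Y 2 ⇒ 2 2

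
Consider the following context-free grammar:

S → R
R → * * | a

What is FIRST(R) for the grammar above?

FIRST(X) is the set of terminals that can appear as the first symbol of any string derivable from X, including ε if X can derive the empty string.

We compute FIRST(R) using the standard algorithm.
FIRST(R) = {*, a}
FIRST(S) = {*, a}
Therefore, FIRST(R) = {*, a}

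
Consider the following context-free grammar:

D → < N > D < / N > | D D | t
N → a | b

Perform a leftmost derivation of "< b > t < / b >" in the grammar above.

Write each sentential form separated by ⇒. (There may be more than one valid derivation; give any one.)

D ⇒ < N > D < / N > ⇒ < b > D < / N > ⇒ < b > t < / N > ⇒ < b > t < / b >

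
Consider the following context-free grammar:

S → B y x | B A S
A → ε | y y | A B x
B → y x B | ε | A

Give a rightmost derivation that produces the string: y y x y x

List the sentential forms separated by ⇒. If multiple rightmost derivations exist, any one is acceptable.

S ⇒ B y x ⇒ A y x ⇒ A B x y x ⇒ A x y x ⇒ y y x y x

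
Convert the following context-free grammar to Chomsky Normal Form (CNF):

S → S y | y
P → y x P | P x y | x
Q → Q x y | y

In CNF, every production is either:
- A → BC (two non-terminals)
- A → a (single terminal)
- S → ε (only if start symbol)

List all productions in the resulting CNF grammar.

TY → y; S → y; TX → x; P → x; Q → y; S → S TY; P → TY X0; X0 → TX P; P → P X1; X1 → TX TY; Q → Q X2; X2 → TX TY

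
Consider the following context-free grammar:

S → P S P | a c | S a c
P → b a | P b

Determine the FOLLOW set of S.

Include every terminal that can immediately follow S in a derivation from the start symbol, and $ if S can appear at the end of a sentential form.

We compute FOLLOW(S) using the standard algorithm.
FOLLOW(S) starts with {$}.
FIRST(P) = {b}
FIRST(S) = {a, b}
FOLLOW(P) = {$, a, b}
FOLLOW(S) = {$, a, b}
Therefore, FOLLOW(S) = {$, a, b}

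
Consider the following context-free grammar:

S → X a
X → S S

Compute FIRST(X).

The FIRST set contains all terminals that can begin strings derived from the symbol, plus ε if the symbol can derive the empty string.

We compute FIRST(X) using the standard algorithm.
FIRST(S) = {}
FIRST(X) = {}
Therefore, FIRST(X) = {}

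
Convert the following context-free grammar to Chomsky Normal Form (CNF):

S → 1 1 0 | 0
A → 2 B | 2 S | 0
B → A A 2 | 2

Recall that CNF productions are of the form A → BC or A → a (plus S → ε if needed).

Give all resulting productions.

T1 → 1; T0 → 0; S → 0; T2 → 2; A → 0; B → 2; S → T1 X0; X0 → T1 T0; A → T2 B; A → T2 S; B → A X1; X1 → A T2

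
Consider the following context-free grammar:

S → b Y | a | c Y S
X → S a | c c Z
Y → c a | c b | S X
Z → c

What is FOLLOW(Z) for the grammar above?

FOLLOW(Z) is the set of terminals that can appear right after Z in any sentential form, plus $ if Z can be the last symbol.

We compute FOLLOW(Z) using the standard algorithm.
FOLLOW(S) starts with {$}.
FIRST(S) = {a, b, c}
FIRST(X) = {a, b, c}
FIRST(Y) = {a, b, c}
FIRST(Z) = {c}
FOLLOW(S) = {$, a, b, c}
FOLLOW(X) = {$, a, b, c}
FOLLOW(Y) = {$, a, b, c}
FOLLOW(Z) = {$, a, b, c}
Therefore, FOLLOW(Z) = {$, a, b, c}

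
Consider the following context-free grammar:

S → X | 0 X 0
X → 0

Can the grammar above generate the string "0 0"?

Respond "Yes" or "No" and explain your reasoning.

No - no valid derivation exists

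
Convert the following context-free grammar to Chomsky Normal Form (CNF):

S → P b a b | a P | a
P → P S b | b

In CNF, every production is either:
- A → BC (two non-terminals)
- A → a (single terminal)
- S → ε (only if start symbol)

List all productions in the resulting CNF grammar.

TB → b; TA → a; S → a; P → b; S → P X0; X0 → TB X1; X1 → TA TB; S → TA P; P → P X2; X2 → S TB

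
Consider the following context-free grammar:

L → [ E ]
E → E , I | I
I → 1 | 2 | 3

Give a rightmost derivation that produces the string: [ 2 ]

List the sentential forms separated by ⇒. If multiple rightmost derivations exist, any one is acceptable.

L ⇒ [ E ] ⇒ [ I ] ⇒ [ 2 ]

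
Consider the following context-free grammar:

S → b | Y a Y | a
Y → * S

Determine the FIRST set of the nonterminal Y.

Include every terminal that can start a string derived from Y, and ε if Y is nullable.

We compute FIRST(Y) using the standard algorithm.
FIRST(S) = {*, a, b}
FIRST(Y) = {*}
Therefore, FIRST(Y) = {*}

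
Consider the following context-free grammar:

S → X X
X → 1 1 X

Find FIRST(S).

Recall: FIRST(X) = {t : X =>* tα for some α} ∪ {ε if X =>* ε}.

We compute FIRST(S) using the standard algorithm.
FIRST(S) = {1}
FIRST(X) = {1}
Therefore, FIRST(S) = {1}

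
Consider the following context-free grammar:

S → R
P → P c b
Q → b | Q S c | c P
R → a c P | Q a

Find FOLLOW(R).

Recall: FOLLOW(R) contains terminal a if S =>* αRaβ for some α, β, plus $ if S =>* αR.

We compute FOLLOW(R) using the standard algorithm.
FOLLOW(S) starts with {$}.
FIRST(P) = {}
FIRST(Q) = {b, c}
FIRST(R) = {a, b, c}
FIRST(S) = {a, b, c}
FOLLOW(P) = {$, a, b, c}
FOLLOW(Q) = {a, b, c}
FOLLOW(R) = {$, c}
FOLLOW(S) = {$, c}
Therefore, FOLLOW(R) = {$, c}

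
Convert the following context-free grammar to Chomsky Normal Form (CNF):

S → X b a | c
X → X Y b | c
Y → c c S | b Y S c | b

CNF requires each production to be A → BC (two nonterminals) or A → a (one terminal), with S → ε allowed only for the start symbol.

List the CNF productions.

TB → b; TA → a; S → c; X → c; TC → c; Y → b; S → X X0; X0 → TB TA; X → X X1; X1 → Y TB; Y → TC X2; X2 → TC S; Y → TB X3; X3 → Y X4; X4 → S TC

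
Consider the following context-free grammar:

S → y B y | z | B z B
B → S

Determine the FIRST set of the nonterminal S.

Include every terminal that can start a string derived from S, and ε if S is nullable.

We compute FIRST(S) using the standard algorithm.
FIRST(B) = {y, z}
FIRST(S) = {y, z}
Therefore, FIRST(S) = {y, z}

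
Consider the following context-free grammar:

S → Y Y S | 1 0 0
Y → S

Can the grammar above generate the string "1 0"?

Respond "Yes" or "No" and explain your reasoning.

No - no valid derivation exists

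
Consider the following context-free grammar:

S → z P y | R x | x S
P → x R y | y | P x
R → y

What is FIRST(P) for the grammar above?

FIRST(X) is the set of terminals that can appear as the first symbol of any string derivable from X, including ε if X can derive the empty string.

We compute FIRST(P) using the standard algorithm.
FIRST(P) = {x, y}
FIRST(R) = {y}
FIRST(S) = {x, y, z}
Therefore, FIRST(P) = {x, y}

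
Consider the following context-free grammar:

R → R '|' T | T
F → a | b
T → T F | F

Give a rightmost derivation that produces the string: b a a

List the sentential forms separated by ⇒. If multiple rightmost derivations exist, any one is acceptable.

R ⇒ T ⇒ T F ⇒ T a ⇒ T F a ⇒ T a a ⇒ F a a ⇒ b a a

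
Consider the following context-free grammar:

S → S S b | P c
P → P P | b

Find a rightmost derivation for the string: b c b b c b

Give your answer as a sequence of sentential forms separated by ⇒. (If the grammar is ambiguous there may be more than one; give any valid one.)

S ⇒ S S b ⇒ S P c b ⇒ S P P c b ⇒ S P b c b ⇒ S b b c b ⇒ P c b b c b ⇒ b c b b c b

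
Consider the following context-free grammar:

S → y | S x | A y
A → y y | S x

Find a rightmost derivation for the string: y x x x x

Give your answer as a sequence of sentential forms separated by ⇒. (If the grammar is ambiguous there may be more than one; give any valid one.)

S ⇒ S x ⇒ S x x ⇒ S x x x ⇒ S x x x x ⇒ y x x x x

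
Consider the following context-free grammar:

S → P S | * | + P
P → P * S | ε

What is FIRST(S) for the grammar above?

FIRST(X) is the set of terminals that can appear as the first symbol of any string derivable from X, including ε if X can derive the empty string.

We compute FIRST(S) using the standard algorithm.
FIRST(P) = {*, ε}
FIRST(S) = {*, +}
Therefore, FIRST(S) = {*, +}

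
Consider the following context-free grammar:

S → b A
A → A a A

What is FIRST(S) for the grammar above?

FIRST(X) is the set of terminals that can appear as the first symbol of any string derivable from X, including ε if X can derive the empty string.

We compute FIRST(S) using the standard algorithm.
FIRST(A) = {}
FIRST(S) = {b}
Therefore, FIRST(S) = {b}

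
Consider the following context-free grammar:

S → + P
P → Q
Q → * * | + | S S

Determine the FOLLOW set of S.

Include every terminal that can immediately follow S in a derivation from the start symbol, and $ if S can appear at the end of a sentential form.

We compute FOLLOW(S) using the standard algorithm.
FOLLOW(S) starts with {$}.
FIRST(P) = {*, +}
FIRST(Q) = {*, +}
FIRST(S) = {+}
FOLLOW(P) = {$, +}
FOLLOW(Q) = {$, +}
FOLLOW(S) = {$, +}
Therefore, FOLLOW(S) = {$, +}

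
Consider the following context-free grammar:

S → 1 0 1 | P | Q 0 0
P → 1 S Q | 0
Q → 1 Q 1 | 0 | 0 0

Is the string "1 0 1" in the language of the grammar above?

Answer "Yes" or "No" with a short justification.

Yes - a valid derivation exists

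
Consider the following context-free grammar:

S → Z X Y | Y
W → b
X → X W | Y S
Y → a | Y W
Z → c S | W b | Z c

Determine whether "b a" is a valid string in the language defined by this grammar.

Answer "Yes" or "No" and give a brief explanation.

No - no valid derivation exists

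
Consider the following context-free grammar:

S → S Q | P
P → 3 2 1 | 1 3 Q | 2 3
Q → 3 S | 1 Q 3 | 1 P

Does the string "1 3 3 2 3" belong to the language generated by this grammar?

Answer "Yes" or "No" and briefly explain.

Yes - a valid derivation exists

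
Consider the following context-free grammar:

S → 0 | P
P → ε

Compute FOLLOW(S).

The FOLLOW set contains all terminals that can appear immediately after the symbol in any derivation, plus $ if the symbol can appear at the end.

We compute FOLLOW(S) using the standard algorithm.
FOLLOW(S) starts with {$}.
FIRST(P) = {ε}
FIRST(S) = {0, ε}
FOLLOW(P) = {$}
FOLLOW(S) = {$}
Therefore, FOLLOW(S) = {$}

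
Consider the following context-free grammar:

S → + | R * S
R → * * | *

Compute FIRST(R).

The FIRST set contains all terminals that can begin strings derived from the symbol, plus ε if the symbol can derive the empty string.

We compute FIRST(R) using the standard algorithm.
FIRST(R) = {*}
FIRST(S) = {*, +}
Therefore, FIRST(R) = {*}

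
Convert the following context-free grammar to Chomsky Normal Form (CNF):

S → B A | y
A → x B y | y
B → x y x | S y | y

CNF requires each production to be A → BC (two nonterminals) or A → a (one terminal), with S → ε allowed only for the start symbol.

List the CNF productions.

S → y; TX → x; TY → y; A → y; B → y; S → B A; A → TX X0; X0 → B TY; B → TX X1; X1 → TY TX; B → S TY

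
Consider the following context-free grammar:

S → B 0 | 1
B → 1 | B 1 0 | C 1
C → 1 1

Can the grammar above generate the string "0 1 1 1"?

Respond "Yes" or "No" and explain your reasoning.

No - no valid derivation exists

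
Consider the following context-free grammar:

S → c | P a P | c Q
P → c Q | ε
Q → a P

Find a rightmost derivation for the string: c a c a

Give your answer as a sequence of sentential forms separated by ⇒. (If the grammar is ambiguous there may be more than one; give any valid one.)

S ⇒ c Q ⇒ c a P ⇒ c a c Q ⇒ c a c a P ⇒ c a c a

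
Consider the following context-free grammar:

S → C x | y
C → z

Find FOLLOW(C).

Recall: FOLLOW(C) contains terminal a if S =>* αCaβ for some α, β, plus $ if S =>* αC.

We compute FOLLOW(C) using the standard algorithm.
FOLLOW(S) starts with {$}.
FIRST(C) = {z}
FIRST(S) = {y, z}
FOLLOW(C) = {x}
FOLLOW(S) = {$}
Therefore, FOLLOW(C) = {x}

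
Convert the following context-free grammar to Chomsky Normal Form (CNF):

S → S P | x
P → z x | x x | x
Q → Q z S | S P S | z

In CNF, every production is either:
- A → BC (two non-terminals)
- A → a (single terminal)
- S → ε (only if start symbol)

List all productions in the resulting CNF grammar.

S → x; TZ → z; TX → x; P → x; Q → z; S → S P; P → TZ TX; P → TX TX; Q → Q X0; X0 → TZ S; Q → S X1; X1 → P S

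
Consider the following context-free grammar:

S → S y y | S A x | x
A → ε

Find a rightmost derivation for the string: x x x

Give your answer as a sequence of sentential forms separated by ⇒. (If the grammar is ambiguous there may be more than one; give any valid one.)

S ⇒ S A x ⇒ S x ⇒ S A x x ⇒ S x x ⇒ x x x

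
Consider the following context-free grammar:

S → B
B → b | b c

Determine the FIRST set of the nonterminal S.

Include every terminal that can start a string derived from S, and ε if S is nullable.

We compute FIRST(S) using the standard algorithm.
FIRST(B) = {b}
FIRST(S) = {b}
Therefore, FIRST(S) = {b}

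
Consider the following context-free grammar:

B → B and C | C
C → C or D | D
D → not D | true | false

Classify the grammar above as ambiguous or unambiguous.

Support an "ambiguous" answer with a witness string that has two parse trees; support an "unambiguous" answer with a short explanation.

Unambiguous - every string in the language has a unique parse tree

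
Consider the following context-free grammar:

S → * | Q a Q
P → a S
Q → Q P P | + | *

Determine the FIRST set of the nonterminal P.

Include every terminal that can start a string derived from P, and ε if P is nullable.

We compute FIRST(P) using the standard algorithm.
FIRST(P) = {a}
FIRST(Q) = {*, +}
FIRST(S) = {*, +}
Therefore, FIRST(P) = {a}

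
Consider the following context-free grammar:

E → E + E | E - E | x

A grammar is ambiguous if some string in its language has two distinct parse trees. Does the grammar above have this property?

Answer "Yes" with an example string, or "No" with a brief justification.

Yes - the string 'x - x + x - x - x + x' has two distinct parse trees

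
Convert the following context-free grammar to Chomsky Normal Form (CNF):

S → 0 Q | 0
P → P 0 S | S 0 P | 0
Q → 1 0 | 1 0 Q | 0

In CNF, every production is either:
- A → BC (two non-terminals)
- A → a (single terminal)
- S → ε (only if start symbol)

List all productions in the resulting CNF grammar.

T0 → 0; S → 0; P → 0; T1 → 1; Q → 0; S → T0 Q; P → P X0; X0 → T0 S; P → S X1; X1 → T0 P; Q → T1 T0; Q → T1 X2; X2 → T0 Q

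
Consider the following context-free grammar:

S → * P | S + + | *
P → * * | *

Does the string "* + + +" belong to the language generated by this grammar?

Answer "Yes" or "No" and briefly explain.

No - no valid derivation exists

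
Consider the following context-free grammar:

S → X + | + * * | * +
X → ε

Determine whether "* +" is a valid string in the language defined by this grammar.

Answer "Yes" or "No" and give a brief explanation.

Yes - a valid derivation exists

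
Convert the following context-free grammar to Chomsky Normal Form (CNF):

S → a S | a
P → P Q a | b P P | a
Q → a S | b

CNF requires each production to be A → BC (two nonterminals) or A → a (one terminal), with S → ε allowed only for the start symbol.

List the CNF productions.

TA → a; S → a; TB → b; P → a; Q → b; S → TA S; P → P X0; X0 → Q TA; P → TB X1; X1 → P P; Q → TA S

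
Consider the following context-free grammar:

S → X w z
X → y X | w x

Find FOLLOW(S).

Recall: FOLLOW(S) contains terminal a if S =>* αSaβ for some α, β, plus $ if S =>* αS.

We compute FOLLOW(S) using the standard algorithm.
FOLLOW(S) starts with {$}.
FIRST(S) = {w, y}
FIRST(X) = {w, y}
FOLLOW(S) = {$}
FOLLOW(X) = {w}
Therefore, FOLLOW(S) = {$}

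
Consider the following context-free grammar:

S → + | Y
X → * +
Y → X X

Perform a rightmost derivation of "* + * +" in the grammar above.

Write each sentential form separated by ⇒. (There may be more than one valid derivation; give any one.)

S ⇒ Y ⇒ X X ⇒ X * + ⇒ * + * +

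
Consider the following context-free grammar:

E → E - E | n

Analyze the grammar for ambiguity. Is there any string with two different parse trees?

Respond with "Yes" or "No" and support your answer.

Yes - the string 'n - n - n - n' has two distinct parse trees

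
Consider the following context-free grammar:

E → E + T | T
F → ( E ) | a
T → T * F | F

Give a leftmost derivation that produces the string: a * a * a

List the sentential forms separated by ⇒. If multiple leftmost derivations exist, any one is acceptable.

E ⇒ T ⇒ T * F ⇒ T * F * F ⇒ F * F * F ⇒ a * F * F ⇒ a * a * F ⇒ a * a * a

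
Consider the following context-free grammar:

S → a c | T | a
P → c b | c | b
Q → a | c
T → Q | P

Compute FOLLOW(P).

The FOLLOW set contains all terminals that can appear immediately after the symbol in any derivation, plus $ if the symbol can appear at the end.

We compute FOLLOW(P) using the standard algorithm.
FOLLOW(S) starts with {$}.
FIRST(P) = {b, c}
FIRST(Q) = {a, c}
FIRST(S) = {a, b, c}
FIRST(T) = {a, b, c}
FOLLOW(P) = {$}
FOLLOW(Q) = {$}
FOLLOW(S) = {$}
FOLLOW(T) = {$}
Therefore, FOLLOW(P) = {$}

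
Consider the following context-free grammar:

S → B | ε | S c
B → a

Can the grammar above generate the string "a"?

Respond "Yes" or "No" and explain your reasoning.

Yes - a valid derivation exists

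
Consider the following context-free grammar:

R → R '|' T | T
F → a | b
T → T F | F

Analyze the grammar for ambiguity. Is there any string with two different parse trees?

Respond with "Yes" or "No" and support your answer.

No - the grammar is unambiguous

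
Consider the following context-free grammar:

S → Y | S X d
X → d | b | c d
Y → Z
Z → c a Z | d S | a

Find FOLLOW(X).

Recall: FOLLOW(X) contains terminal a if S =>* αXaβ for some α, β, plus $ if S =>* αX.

We compute FOLLOW(X) using the standard algorithm.
FOLLOW(S) starts with {$}.
FIRST(S) = {a, c, d}
FIRST(X) = {b, c, d}
FIRST(Y) = {a, c, d}
FIRST(Z) = {a, c, d}
FOLLOW(S) = {$, b, c, d}
FOLLOW(X) = {d}
FOLLOW(Y) = {$, b, c, d}
FOLLOW(Z) = {$, b, c, d}
Therefore, FOLLOW(X) = {d}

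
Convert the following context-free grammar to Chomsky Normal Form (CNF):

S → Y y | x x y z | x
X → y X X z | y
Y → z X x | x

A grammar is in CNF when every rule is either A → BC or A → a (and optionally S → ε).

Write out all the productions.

TY → y; TX → x; TZ → z; S → x; X → y; Y → x; S → Y TY; S → TX X0; X0 → TX X1; X1 → TY TZ; X → TY X2; X2 → X X3; X3 → X TZ; Y → TZ X4; X4 → X TX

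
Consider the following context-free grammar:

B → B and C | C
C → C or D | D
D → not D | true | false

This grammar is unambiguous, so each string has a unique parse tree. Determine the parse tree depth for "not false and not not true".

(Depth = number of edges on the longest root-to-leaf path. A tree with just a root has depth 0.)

5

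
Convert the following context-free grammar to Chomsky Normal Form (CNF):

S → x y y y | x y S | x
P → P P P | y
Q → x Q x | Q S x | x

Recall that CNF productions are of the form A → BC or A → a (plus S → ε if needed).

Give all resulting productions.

TX → x; TY → y; S → x; P → y; Q → x; S → TX X0; X0 → TY X1; X1 → TY TY; S → TX X2; X2 → TY S; P → P X3; X3 → P P; Q → TX X4; X4 → Q TX; Q → Q X5; X5 → S TX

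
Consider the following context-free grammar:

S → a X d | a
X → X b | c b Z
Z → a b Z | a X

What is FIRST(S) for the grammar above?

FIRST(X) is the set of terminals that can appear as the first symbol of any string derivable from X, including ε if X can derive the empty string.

We compute FIRST(S) using the standard algorithm.
FIRST(S) = {a}
FIRST(X) = {c}
FIRST(Z) = {a}
Therefore, FIRST(S) = {a}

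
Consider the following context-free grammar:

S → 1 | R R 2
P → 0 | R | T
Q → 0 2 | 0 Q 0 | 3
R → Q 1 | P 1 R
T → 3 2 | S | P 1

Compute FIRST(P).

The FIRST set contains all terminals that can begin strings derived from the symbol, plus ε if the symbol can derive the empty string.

We compute FIRST(P) using the standard algorithm.
FIRST(P) = {0, 1, 3}
FIRST(Q) = {0, 3}
FIRST(R) = {0, 1, 3}
FIRST(S) = {0, 1, 3}
FIRST(T) = {0, 1, 3}
Therefore, FIRST(P) = {0, 1, 3}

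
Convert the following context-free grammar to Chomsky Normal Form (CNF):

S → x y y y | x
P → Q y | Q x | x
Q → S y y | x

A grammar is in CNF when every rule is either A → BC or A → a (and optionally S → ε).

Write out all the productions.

TX → x; TY → y; S → x; P → x; Q → x; S → TX X0; X0 → TY X1; X1 → TY TY; P → Q TY; P → Q TX; Q → S X2; X2 → TY TY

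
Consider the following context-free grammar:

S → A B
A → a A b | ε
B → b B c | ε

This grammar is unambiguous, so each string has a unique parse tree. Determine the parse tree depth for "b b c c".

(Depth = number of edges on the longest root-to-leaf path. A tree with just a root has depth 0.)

4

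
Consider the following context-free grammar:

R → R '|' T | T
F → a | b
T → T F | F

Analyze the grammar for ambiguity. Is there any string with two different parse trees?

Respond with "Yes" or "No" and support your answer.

No - the grammar is unambiguous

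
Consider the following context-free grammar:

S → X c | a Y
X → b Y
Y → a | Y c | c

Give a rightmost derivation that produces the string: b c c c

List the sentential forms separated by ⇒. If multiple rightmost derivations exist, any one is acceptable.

S ⇒ X c ⇒ b Y c ⇒ b Y c c ⇒ b c c c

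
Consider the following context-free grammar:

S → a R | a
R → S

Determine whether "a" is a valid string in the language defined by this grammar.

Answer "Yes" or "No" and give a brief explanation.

Yes - a valid derivation exists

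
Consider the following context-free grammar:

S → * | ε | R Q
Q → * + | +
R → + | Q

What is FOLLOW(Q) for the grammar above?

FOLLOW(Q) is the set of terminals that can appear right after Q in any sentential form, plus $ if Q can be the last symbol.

We compute FOLLOW(Q) using the standard algorithm.
FOLLOW(S) starts with {$}.
FIRST(Q) = {*, +}
FIRST(R) = {*, +}
FIRST(S) = {*, +, ε}
FOLLOW(Q) = {$, *, +}
FOLLOW(R) = {*, +}
FOLLOW(S) = {$}
Therefore, FOLLOW(Q) = {$, *, +}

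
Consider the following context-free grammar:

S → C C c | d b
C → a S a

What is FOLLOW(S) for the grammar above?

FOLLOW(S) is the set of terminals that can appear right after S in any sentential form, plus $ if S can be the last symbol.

We compute FOLLOW(S) using the standard algorithm.
FOLLOW(S) starts with {$}.
FIRST(C) = {a}
FIRST(S) = {a, d}
FOLLOW(C) = {a, c}
FOLLOW(S) = {$, a}
Therefore, FOLLOW(S) = {$, a}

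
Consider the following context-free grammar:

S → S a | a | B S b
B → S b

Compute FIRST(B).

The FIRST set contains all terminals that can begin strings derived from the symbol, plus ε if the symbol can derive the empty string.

We compute FIRST(B) using the standard algorithm.
FIRST(B) = {a}
FIRST(S) = {a}
Therefore, FIRST(B) = {a}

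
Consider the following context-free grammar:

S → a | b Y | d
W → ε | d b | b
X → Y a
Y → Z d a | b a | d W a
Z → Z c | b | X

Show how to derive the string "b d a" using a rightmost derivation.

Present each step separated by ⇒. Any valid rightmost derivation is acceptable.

S ⇒ b Y ⇒ b d W a ⇒ b d a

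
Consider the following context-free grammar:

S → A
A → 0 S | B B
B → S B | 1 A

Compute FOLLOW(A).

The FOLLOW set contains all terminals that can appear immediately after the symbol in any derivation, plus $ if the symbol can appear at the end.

We compute FOLLOW(A) using the standard algorithm.
FOLLOW(S) starts with {$}.
FIRST(A) = {0, 1}
FIRST(B) = {0, 1}
FIRST(S) = {0, 1}
FOLLOW(A) = {$, 0, 1}
FOLLOW(B) = {$, 0, 1}
FOLLOW(S) = {$, 0, 1}
Therefore, FOLLOW(A) = {$, 0, 1}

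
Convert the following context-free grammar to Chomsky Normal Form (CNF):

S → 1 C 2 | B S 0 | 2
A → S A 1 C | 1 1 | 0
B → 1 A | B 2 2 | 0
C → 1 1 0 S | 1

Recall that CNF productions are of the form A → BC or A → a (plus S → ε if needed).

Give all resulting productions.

T1 → 1; T2 → 2; T0 → 0; S → 2; A → 0; B → 0; C → 1; S → T1 X0; X0 → C T2; S → B X1; X1 → S T0; A → S X2; X2 → A X3; X3 → T1 C; A → T1 T1; B → T1 A; B → B X4; X4 → T2 T2; C → T1 X5; X5 → T1 X6; X6 → T0 S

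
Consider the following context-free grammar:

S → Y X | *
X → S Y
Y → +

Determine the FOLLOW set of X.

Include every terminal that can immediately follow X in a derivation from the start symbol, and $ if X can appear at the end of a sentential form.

We compute FOLLOW(X) using the standard algorithm.
FOLLOW(S) starts with {$}.
FIRST(S) = {*, +}
FIRST(X) = {*, +}
FIRST(Y) = {+}
FOLLOW(S) = {$, +}
FOLLOW(X) = {$, +}
FOLLOW(Y) = {$, *, +}
Therefore, FOLLOW(X) = {$, +}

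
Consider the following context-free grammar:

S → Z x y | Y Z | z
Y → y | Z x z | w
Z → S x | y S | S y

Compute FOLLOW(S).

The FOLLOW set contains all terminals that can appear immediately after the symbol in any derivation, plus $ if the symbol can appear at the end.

We compute FOLLOW(S) using the standard algorithm.
FOLLOW(S) starts with {$}.
FIRST(S) = {w, y, z}
FIRST(Y) = {w, y, z}
FIRST(Z) = {w, y, z}
FOLLOW(S) = {$, x, y}
FOLLOW(Y) = {w, y, z}
FOLLOW(Z) = {$, x, y}
Therefore, FOLLOW(S) = {$, x, y}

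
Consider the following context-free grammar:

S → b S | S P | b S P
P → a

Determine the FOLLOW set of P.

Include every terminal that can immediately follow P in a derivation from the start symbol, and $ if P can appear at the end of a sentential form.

We compute FOLLOW(P) using the standard algorithm.
FOLLOW(S) starts with {$}.
FIRST(P) = {a}
FIRST(S) = {b}
FOLLOW(P) = {$, a}
FOLLOW(S) = {$, a}
Therefore, FOLLOW(P) = {$, a}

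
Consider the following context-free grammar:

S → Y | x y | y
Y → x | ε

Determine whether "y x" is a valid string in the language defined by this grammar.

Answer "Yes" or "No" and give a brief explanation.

No - no valid derivation exists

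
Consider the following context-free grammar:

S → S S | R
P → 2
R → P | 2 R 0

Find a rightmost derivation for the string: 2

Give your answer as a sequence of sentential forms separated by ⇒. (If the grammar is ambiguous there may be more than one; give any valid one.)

S ⇒ R ⇒ P ⇒ 2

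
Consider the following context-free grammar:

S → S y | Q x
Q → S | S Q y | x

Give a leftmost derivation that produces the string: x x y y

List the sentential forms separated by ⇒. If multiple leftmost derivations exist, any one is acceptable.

S ⇒ S y ⇒ S y y ⇒ Q x y y ⇒ x x y y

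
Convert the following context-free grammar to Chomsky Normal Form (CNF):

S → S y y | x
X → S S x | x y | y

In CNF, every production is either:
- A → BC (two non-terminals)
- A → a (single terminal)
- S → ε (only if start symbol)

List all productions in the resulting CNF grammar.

TY → y; S → x; TX → x; X → y; S → S X0; X0 → TY TY; X → S X1; X1 → S TX; X → TX TY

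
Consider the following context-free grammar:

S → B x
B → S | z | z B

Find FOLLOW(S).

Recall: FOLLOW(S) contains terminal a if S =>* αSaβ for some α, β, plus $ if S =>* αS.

We compute FOLLOW(S) using the standard algorithm.
FOLLOW(S) starts with {$}.
FIRST(B) = {z}
FIRST(S) = {z}
FOLLOW(B) = {x}
FOLLOW(S) = {$, x}
Therefore, FOLLOW(S) = {$, x}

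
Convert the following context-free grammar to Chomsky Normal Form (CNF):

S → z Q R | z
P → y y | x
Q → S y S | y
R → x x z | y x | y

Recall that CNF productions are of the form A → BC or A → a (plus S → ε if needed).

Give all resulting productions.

TZ → z; S → z; TY → y; P → x; Q → y; TX → x; R → y; S → TZ X0; X0 → Q R; P → TY TY; Q → S X1; X1 → TY S; R → TX X2; X2 → TX TZ; R → TY TX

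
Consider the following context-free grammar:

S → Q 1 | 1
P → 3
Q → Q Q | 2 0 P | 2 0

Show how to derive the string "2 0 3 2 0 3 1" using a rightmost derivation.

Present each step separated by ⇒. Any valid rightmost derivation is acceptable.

S ⇒ Q 1 ⇒ Q Q 1 ⇒ Q 2 0 P 1 ⇒ Q 2 0 3 1 ⇒ 2 0 P 2 0 3 1 ⇒ 2 0 3 2 0 3 1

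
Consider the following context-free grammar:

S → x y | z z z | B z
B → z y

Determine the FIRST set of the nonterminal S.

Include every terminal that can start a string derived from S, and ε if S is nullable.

We compute FIRST(S) using the standard algorithm.
FIRST(B) = {z}
FIRST(S) = {x, z}
Therefore, FIRST(S) = {x, z}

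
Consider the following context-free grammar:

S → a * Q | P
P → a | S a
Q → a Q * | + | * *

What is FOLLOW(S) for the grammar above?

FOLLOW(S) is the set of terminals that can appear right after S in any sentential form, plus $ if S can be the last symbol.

We compute FOLLOW(S) using the standard algorithm.
FOLLOW(S) starts with {$}.
FIRST(P) = {a}
FIRST(Q) = {*, +, a}
FIRST(S) = {a}
FOLLOW(P) = {$, a}
FOLLOW(Q) = {$, *, a}
FOLLOW(S) = {$, a}
Therefore, FOLLOW(S) = {$, a}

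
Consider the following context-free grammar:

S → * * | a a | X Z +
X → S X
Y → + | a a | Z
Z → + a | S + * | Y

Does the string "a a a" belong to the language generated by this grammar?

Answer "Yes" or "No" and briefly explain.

No - no valid derivation exists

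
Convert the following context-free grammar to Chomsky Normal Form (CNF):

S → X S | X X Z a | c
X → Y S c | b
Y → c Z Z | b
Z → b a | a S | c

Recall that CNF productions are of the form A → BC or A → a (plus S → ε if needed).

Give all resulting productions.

TA → a; S → c; TC → c; X → b; Y → b; TB → b; Z → c; S → X S; S → X X0; X0 → X X1; X1 → Z TA; X → Y X2; X2 → S TC; Y → TC X3; X3 → Z Z; Z → TB TA; Z → TA S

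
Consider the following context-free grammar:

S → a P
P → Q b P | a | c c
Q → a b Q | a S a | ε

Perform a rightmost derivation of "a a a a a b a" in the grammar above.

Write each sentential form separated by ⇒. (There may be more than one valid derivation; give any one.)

S ⇒ a P ⇒ a Q b P ⇒ a Q b a ⇒ a a S a b a ⇒ a a a P a b a ⇒ a a a a a b a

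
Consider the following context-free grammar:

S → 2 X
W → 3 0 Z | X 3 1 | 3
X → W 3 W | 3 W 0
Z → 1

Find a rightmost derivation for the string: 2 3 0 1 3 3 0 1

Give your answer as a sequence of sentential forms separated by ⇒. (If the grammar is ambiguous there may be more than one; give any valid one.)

S ⇒ 2 X ⇒ 2 W 3 W ⇒ 2 W 3 3 0 Z ⇒ 2 W 3 3 0 1 ⇒ 2 3 0 Z 3 3 0 1 ⇒ 2 3 0 1 3 3 0 1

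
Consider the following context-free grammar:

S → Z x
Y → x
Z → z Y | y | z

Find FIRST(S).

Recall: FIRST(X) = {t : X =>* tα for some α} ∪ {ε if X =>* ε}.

We compute FIRST(S) using the standard algorithm.
FIRST(S) = {y, z}
FIRST(Y) = {x}
FIRST(Z) = {y, z}
Therefore, FIRST(S) = {y, z}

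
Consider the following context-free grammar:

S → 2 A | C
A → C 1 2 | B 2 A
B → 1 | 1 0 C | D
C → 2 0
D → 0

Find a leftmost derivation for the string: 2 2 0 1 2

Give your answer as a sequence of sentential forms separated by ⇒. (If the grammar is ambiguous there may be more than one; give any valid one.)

S ⇒ 2 A ⇒ 2 C 1 2 ⇒ 2 2 0 1 2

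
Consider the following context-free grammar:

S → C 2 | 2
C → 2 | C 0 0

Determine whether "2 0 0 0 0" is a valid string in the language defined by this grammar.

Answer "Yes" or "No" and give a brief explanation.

No - no valid derivation exists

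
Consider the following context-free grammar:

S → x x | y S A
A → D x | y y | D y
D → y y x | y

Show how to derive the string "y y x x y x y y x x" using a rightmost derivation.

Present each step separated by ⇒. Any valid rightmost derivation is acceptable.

S ⇒ y S A ⇒ y S D x ⇒ y S y y x x ⇒ y y S A y y x x ⇒ y y S D x y y x x ⇒ y y S y x y y x x ⇒ y y x x y x y y x x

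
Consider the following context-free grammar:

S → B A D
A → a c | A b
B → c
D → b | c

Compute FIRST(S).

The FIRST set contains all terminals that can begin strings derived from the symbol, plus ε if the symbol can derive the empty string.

We compute FIRST(S) using the standard algorithm.
FIRST(A) = {a}
FIRST(B) = {c}
FIRST(D) = {b, c}
FIRST(S) = {c}
Therefore, FIRST(S) = {c}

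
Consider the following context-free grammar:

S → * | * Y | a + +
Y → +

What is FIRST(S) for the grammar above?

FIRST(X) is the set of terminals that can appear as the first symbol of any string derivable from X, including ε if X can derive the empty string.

We compute FIRST(S) using the standard algorithm.
FIRST(S) = {*, a}
FIRST(Y) = {+}
Therefore, FIRST(S) = {*, a}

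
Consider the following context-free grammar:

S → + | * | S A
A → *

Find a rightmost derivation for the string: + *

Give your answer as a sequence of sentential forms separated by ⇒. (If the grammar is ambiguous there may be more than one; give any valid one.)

S ⇒ S A ⇒ S * ⇒ + *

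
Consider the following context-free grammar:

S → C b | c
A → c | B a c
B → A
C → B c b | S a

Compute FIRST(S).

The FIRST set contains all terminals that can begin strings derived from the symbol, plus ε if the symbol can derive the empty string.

We compute FIRST(S) using the standard algorithm.
FIRST(A) = {c}
FIRST(B) = {c}
FIRST(C) = {c}
FIRST(S) = {c}
Therefore, FIRST(S) = {c}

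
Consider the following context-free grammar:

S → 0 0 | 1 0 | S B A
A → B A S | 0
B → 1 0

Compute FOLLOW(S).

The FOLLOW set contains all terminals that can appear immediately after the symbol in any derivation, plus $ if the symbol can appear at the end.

We compute FOLLOW(S) using the standard algorithm.
FOLLOW(S) starts with {$}.
FIRST(A) = {0, 1}
FIRST(B) = {1}
FIRST(S) = {0, 1}
FOLLOW(A) = {$, 0, 1}
FOLLOW(B) = {0, 1}
FOLLOW(S) = {$, 0, 1}
Therefore, FOLLOW(S) = {$, 0, 1}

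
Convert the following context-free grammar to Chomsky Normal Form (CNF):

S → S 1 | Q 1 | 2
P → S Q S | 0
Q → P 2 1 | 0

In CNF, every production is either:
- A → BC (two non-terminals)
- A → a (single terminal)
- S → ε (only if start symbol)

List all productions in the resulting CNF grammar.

T1 → 1; S → 2; P → 0; T2 → 2; Q → 0; S → S T1; S → Q T1; P → S X0; X0 → Q S; Q → P X1; X1 → T2 T1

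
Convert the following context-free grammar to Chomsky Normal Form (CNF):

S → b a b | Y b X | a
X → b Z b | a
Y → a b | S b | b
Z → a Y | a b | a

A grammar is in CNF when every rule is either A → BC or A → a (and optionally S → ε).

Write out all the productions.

TB → b; TA → a; S → a; X → a; Y → b; Z → a; S → TB X0; X0 → TA TB; S → Y X1; X1 → TB X; X → TB X2; X2 → Z TB; Y → TA TB; Y → S TB; Z → TA Y; Z → TA TB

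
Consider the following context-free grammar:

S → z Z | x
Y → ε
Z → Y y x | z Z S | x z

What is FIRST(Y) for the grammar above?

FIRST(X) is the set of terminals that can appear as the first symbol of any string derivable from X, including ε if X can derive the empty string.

We compute FIRST(Y) using the standard algorithm.
FIRST(S) = {x, z}
FIRST(Y) = {ε}
FIRST(Z) = {x, y, z}
Therefore, FIRST(Y) = {ε}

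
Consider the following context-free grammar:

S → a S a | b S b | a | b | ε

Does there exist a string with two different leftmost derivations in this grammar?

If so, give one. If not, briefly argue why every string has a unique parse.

No - every string in the language has a unique leftmost derivation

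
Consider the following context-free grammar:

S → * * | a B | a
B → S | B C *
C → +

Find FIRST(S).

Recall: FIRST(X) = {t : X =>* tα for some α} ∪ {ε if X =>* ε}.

We compute FIRST(S) using the standard algorithm.
FIRST(B) = {*, a}
FIRST(C) = {+}
FIRST(S) = {*, a}
Therefore, FIRST(S) = {*, a}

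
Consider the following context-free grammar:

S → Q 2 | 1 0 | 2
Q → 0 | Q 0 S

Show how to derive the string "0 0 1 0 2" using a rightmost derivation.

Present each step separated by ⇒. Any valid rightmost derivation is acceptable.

S ⇒ Q 2 ⇒ Q 0 S 2 ⇒ Q 0 1 0 2 ⇒ 0 0 1 0 2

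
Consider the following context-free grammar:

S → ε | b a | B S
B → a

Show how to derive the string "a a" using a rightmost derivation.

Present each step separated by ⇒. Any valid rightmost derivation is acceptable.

S ⇒ B S ⇒ B B S ⇒ B B ⇒ B a ⇒ a a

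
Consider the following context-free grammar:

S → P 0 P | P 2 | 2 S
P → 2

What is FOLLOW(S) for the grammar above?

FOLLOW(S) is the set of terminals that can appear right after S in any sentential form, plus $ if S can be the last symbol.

We compute FOLLOW(S) using the standard algorithm.
FOLLOW(S) starts with {$}.
FIRST(P) = {2}
FIRST(S) = {2}
FOLLOW(P) = {$, 0, 2}
FOLLOW(S) = {$}
Therefore, FOLLOW(S) = {$}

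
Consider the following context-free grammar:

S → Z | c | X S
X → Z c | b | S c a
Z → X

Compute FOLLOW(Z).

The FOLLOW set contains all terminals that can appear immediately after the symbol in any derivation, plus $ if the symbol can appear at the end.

We compute FOLLOW(Z) using the standard algorithm.
FOLLOW(S) starts with {$}.
FIRST(S) = {b, c}
FIRST(X) = {b, c}
FIRST(Z) = {b, c}
FOLLOW(S) = {$, c}
FOLLOW(X) = {$, b, c}
FOLLOW(Z) = {$, c}
Therefore, FOLLOW(Z) = {$, c}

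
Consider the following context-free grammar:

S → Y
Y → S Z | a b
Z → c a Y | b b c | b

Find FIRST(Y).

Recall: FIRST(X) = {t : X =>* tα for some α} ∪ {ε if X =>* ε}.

We compute FIRST(Y) using the standard algorithm.
FIRST(S) = {a}
FIRST(Y) = {a}
FIRST(Z) = {b, c}
Therefore, FIRST(Y) = {a}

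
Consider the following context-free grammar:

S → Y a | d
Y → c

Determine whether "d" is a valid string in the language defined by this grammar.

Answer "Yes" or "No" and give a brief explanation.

Yes - a valid derivation exists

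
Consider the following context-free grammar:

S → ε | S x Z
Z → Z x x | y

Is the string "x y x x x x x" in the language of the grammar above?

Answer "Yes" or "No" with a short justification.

No - no valid derivation exists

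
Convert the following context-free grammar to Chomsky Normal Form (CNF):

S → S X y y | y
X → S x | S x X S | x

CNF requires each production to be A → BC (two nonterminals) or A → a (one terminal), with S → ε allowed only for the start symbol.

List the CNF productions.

TY → y; S → y; TX → x; X → x; S → S X0; X0 → X X1; X1 → TY TY; X → S TX; X → S X2; X2 → TX X3; X3 → X S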